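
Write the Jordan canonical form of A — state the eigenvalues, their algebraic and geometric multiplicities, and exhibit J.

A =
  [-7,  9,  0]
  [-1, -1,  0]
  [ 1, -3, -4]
J_2(-4) ⊕ J_1(-4)

The characteristic polynomial is
  det(x·I − A) = x^3 + 12*x^2 + 48*x + 64 = (x + 4)^3

Eigenvalues and multiplicities (the geometric multiplicity of λ is n − rank(A − λI), which equals the number of Jordan blocks for λ):
  λ = -4: algebraic multiplicity = 3, geometric multiplicity = 2

Determining the block sizes for each eigenvalue:
  λ = -4: 2 blocks summing to 3 forces exactly one block of size 2 and the rest size 1 → block sizes [2, 1]

Assembling the blocks gives a Jordan form
J =
  [-4,  1,  0]
  [ 0, -4,  0]
  [ 0,  0, -4]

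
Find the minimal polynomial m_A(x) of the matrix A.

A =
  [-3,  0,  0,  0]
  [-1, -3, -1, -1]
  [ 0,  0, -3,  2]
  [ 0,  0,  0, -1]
x^3 + 7*x^2 + 15*x + 9

The characteristic polynomial is χ_A(x) = (x + 1)*(x + 3)^3, so the eigenvalues are known. The minimal polynomial is
  m_A(x) = Π_λ (x − λ)^{k_λ}
where k_λ is the size of the *largest* Jordan block for λ (equivalently, the smallest k with (A − λI)^k v = 0 for every generalised eigenvector v of λ).

  λ = -3: largest Jordan block has size 2, contributing (x + 3)^2
  λ = -1: largest Jordan block has size 1, contributing (x + 1)

So m_A(x) = (x + 1)*(x + 3)^2 = x^3 + 7*x^2 + 15*x + 9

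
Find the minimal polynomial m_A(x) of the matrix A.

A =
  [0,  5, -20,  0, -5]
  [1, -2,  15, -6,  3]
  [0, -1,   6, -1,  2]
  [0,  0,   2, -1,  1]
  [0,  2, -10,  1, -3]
x^3

The characteristic polynomial is χ_A(x) = x^5, so the eigenvalues are known. The minimal polynomial is
  m_A(x) = Π_λ (x − λ)^{k_λ}
where k_λ is the size of the *largest* Jordan block for λ (equivalently, the smallest k with (A − λI)^k v = 0 for every generalised eigenvector v of λ).

  λ = 0: largest Jordan block has size 3, contributing (x − 0)^3

So m_A(x) = x^3 = x^3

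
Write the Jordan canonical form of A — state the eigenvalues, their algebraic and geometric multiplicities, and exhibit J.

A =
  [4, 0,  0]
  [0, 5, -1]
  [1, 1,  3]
J_3(4)

The characteristic polynomial is
  det(x·I − A) = x^3 - 12*x^2 + 48*x - 64 = (x - 4)^3

Eigenvalues and multiplicities (the geometric multiplicity of λ is n − rank(A − λI), which equals the number of Jordan blocks for λ):
  λ = 4: algebraic multiplicity = 3, geometric multiplicity = 1

Determining the block sizes for each eigenvalue:
  λ = 4: one block (gm = 1), so the single block has size am = 3 → block sizes [3]

Assembling the blocks gives a Jordan form
J =
  [4, 1, 0]
  [0, 4, 1]
  [0, 0, 4]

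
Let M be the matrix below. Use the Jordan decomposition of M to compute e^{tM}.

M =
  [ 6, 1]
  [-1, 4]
e^{tM} =
  [t*exp(5*t) + exp(5*t), t*exp(5*t)]
  [-t*exp(5*t), -t*exp(5*t) + exp(5*t)]

Strategy: write M = P · J · P⁻¹ where J is a Jordan canonical form, so e^{tM} = P · e^{tJ} · P⁻¹, and e^{tJ} can be computed block-by-block.

M has Jordan form
J =
  [5, 1]
  [0, 5]
(up to reordering of blocks).

Per-block formulas:
  For a 2×2 Jordan block J_2(5): exp(t · J_2(5)) = e^(5t)·(I + t·N), where N is the 2×2 nilpotent shift.

After assembling e^{tJ} and conjugating by P, we get:

e^{tM} =
  [t*exp(5*t) + exp(5*t), t*exp(5*t)]
  [-t*exp(5*t), -t*exp(5*t) + exp(5*t)]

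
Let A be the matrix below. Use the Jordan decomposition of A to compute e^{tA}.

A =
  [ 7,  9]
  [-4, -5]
e^{tA} =
  [6*t*exp(t) + exp(t), 9*t*exp(t)]
  [-4*t*exp(t), -6*t*exp(t) + exp(t)]

Strategy: write A = P · J · P⁻¹ where J is a Jordan canonical form, so e^{tA} = P · e^{tJ} · P⁻¹, and e^{tJ} can be computed block-by-block.

A has Jordan form
J =
  [1, 1]
  [0, 1]
(up to reordering of blocks).

Per-block formulas:
  For a 2×2 Jordan block J_2(1): exp(t · J_2(1)) = e^(1t)·(I + t·N), where N is the 2×2 nilpotent shift.

After assembling e^{tJ} and conjugating by P, we get:

e^{tA} =
  [6*t*exp(t) + exp(t), 9*t*exp(t)]
  [-4*t*exp(t), -6*t*exp(t) + exp(t)]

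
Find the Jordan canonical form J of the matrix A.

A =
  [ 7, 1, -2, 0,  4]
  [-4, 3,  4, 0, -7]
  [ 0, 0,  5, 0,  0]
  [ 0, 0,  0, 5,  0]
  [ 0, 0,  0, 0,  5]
J_3(5) ⊕ J_1(5) ⊕ J_1(5)

The characteristic polynomial is
  det(x·I − A) = x^5 - 25*x^4 + 250*x^3 - 1250*x^2 + 3125*x - 3125 = (x - 5)^5

Eigenvalues and multiplicities (the geometric multiplicity of λ is n − rank(A − λI), which equals the number of Jordan blocks for λ):
  λ = 5: algebraic multiplicity = 5, geometric multiplicity = 3

Determining the block sizes for each eigenvalue:
  λ = 5: with am = 5 and gm = 3, the partition is not yet determined (e.g. several partitions of 5 into 3 parts exist). Let N = A − (5)·I. Computing rank(N^1) = 2, rank(N^2) = 1, rank(N^3) = 0; the number of blocks of size ≥ j is rank(N^{j−1}) − rank(N^j), giving [3, 1, 1]. So we have 1 block(s) of size 3, 2 block(s) of size 1 → block sizes [3, 1, 1]

Assembling the blocks gives a Jordan form
J =
  [5, 1, 0, 0, 0]
  [0, 5, 1, 0, 0]
  [0, 0, 5, 0, 0]
  [0, 0, 0, 5, 0]
  [0, 0, 0, 0, 5]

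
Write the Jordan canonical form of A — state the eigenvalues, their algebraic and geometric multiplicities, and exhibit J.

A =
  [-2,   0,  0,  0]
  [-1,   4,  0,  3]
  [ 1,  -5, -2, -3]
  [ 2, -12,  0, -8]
J_3(-2) ⊕ J_1(-2)

The characteristic polynomial is
  det(x·I − A) = x^4 + 8*x^3 + 24*x^2 + 32*x + 16 = (x + 2)^4

Eigenvalues and multiplicities (the geometric multiplicity of λ is n − rank(A − λI), which equals the number of Jordan blocks for λ):
  λ = -2: algebraic multiplicity = 4, geometric multiplicity = 2

Determining the block sizes for each eigenvalue:
  λ = -2: with am = 4 and gm = 2, the partition is not yet determined (e.g. several partitions of 4 into 2 parts exist). Let N = A − (-2)·I. Computing rank(N^1) = 2, rank(N^2) = 1, rank(N^3) = 0; the number of blocks of size ≥ j is rank(N^{j−1}) − rank(N^j), giving [2, 1, 1]. So we have 1 block(s) of size 3, 1 block(s) of size 1 → block sizes [3, 1]

Assembling the blocks gives a Jordan form
J =
  [-2,  1,  0,  0]
  [ 0, -2,  1,  0]
  [ 0,  0, -2,  0]
  [ 0,  0,  0, -2]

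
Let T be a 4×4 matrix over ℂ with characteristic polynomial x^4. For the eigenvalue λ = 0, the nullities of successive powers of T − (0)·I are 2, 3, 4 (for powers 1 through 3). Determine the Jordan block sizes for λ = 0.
Block sizes for λ = 0: [3, 1]

From the dimensions of kernels of powers, the number of Jordan blocks of size at least j is d_j − d_{j−1} where d_j = dim ker(N^j) (with d_0 = 0). Computing the differences gives [2, 1, 1].
The number of blocks of size exactly k is (#blocks of size ≥ k) − (#blocks of size ≥ k + 1), so the partition is: 1 block(s) of size 1, 1 block(s) of size 3.
In nonincreasing order the block sizes are [3, 1].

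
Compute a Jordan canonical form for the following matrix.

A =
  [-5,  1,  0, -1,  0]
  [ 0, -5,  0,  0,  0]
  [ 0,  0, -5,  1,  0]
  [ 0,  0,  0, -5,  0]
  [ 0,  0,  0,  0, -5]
J_2(-5) ⊕ J_2(-5) ⊕ J_1(-5)

The characteristic polynomial is
  det(x·I − A) = x^5 + 25*x^4 + 250*x^3 + 1250*x^2 + 3125*x + 3125 = (x + 5)^5

Eigenvalues and multiplicities (the geometric multiplicity of λ is n − rank(A − λI), which equals the number of Jordan blocks for λ):
  λ = -5: algebraic multiplicity = 5, geometric multiplicity = 3

Determining the block sizes for each eigenvalue:
  λ = -5: with am = 5 and gm = 3, the partition is not yet determined (e.g. several partitions of 5 into 3 parts exist). Let N = A − (-5)·I. Computing rank(N^1) = 2, rank(N^2) = 0; the number of blocks of size ≥ j is rank(N^{j−1}) − rank(N^j), giving [3, 2]. So we have 2 block(s) of size 2, 1 block(s) of size 1 → block sizes [2, 2, 1]

Assembling the blocks gives a Jordan form
J =
  [-5,  1,  0,  0,  0]
  [ 0, -5,  0,  0,  0]
  [ 0,  0, -5,  1,  0]
  [ 0,  0,  0, -5,  0]
  [ 0,  0,  0,  0, -5]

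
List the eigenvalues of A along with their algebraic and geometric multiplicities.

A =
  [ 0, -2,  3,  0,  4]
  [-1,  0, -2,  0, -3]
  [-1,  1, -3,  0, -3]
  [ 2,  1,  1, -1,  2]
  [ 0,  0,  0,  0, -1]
λ = -1: alg = 5, geom = 2

Step 1 — factor the characteristic polynomial to read off the algebraic multiplicities:
  χ_A(x) = (x + 1)^5

Step 2 — compute geometric multiplicities via the rank-nullity identity g(λ) = n − rank(A − λI):
  rank(A − (-1)·I) = 3, so dim ker(A − (-1)·I) = n − 3 = 2

Summary:
  λ = -1: algebraic multiplicity = 5, geometric multiplicity = 2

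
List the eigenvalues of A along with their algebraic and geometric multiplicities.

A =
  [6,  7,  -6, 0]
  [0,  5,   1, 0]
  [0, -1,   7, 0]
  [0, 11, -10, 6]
λ = 6: alg = 4, geom = 2

Step 1 — factor the characteristic polynomial to read off the algebraic multiplicities:
  χ_A(x) = (x - 6)^4

Step 2 — compute geometric multiplicities via the rank-nullity identity g(λ) = n − rank(A − λI):
  rank(A − (6)·I) = 2, so dim ker(A − (6)·I) = n − 2 = 2

Summary:
  λ = 6: algebraic multiplicity = 4, geometric multiplicity = 2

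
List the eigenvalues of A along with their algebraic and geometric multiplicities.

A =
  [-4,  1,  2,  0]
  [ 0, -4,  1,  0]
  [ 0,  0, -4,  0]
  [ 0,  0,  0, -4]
λ = -4: alg = 4, geom = 2

Step 1 — factor the characteristic polynomial to read off the algebraic multiplicities:
  χ_A(x) = (x + 4)^4

Step 2 — compute geometric multiplicities via the rank-nullity identity g(λ) = n − rank(A − λI):
  rank(A − (-4)·I) = 2, so dim ker(A − (-4)·I) = n − 2 = 2

Summary:
  λ = -4: algebraic multiplicity = 4, geometric multiplicity = 2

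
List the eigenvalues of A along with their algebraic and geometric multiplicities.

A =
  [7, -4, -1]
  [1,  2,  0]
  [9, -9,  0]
λ = 3: alg = 3, geom = 1

Step 1 — factor the characteristic polynomial to read off the algebraic multiplicities:
  χ_A(x) = (x - 3)^3

Step 2 — compute geometric multiplicities via the rank-nullity identity g(λ) = n − rank(A − λI):
  rank(A − (3)·I) = 2, so dim ker(A − (3)·I) = n − 2 = 1

Summary:
  λ = 3: algebraic multiplicity = 3, geometric multiplicity = 1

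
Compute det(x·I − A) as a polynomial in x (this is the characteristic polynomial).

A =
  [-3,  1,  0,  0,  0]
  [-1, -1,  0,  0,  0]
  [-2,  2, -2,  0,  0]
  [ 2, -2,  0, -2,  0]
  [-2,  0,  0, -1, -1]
x^5 + 9*x^4 + 32*x^3 + 56*x^2 + 48*x + 16

Expanding det(x·I − A) (e.g. by cofactor expansion or by noting that A is similar to its Jordan form J, which has the same characteristic polynomial as A) gives
  χ_A(x) = x^5 + 9*x^4 + 32*x^3 + 56*x^2 + 48*x + 16
which factors as (x + 1)*(x + 2)^4. The eigenvalues (with algebraic multiplicities) are λ = -2 with multiplicity 4, λ = -1 with multiplicity 1.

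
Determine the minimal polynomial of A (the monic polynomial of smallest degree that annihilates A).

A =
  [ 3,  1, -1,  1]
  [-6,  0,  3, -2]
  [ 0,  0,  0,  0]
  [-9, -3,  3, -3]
x^3

The characteristic polynomial is χ_A(x) = x^4, so the eigenvalues are known. The minimal polynomial is
  m_A(x) = Π_λ (x − λ)^{k_λ}
where k_λ is the size of the *largest* Jordan block for λ (equivalently, the smallest k with (A − λI)^k v = 0 for every generalised eigenvector v of λ).

  λ = 0: largest Jordan block has size 3, contributing (x − 0)^3

So m_A(x) = x^3 = x^3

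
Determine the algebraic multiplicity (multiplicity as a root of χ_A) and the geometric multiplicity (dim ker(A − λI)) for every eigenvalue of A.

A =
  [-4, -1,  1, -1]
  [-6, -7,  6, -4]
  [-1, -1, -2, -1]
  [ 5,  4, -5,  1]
λ = -3: alg = 4, geom = 2

Step 1 — factor the characteristic polynomial to read off the algebraic multiplicities:
  χ_A(x) = (x + 3)^4

Step 2 — compute geometric multiplicities via the rank-nullity identity g(λ) = n − rank(A − λI):
  rank(A − (-3)·I) = 2, so dim ker(A − (-3)·I) = n − 2 = 2

Summary:
  λ = -3: algebraic multiplicity = 4, geometric multiplicity = 2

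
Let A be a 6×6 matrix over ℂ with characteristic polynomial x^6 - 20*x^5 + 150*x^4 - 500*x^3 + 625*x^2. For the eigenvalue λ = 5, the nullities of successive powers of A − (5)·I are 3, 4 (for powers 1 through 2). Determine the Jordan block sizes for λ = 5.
Block sizes for λ = 5: [2, 1, 1]

From the dimensions of kernels of powers, the number of Jordan blocks of size at least j is d_j − d_{j−1} where d_j = dim ker(N^j) (with d_0 = 0). Computing the differences gives [3, 1].
The number of blocks of size exactly k is (#blocks of size ≥ k) − (#blocks of size ≥ k + 1), so the partition is: 2 block(s) of size 1, 1 block(s) of size 2.
In nonincreasing order the block sizes are [2, 1, 1].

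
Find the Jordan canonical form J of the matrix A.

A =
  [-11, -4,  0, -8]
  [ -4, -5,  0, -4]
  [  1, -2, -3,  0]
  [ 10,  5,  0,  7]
J_2(-3) ⊕ J_2(-3)

The characteristic polynomial is
  det(x·I − A) = x^4 + 12*x^3 + 54*x^2 + 108*x + 81 = (x + 3)^4

Eigenvalues and multiplicities (the geometric multiplicity of λ is n − rank(A − λI), which equals the number of Jordan blocks for λ):
  λ = -3: algebraic multiplicity = 4, geometric multiplicity = 2

Determining the block sizes for each eigenvalue:
  λ = -3: with am = 4 and gm = 2, the partition is not yet determined (e.g. several partitions of 4 into 2 parts exist). Let N = A − (-3)·I. Computing rank(N^1) = 2, rank(N^2) = 0; the number of blocks of size ≥ j is rank(N^{j−1}) − rank(N^j), giving [2, 2]. So we have 2 block(s) of size 2 → block sizes [2, 2]

Assembling the blocks gives a Jordan form
J =
  [-3,  1,  0,  0]
  [ 0, -3,  0,  0]
  [ 0,  0, -3,  1]
  [ 0,  0,  0, -3]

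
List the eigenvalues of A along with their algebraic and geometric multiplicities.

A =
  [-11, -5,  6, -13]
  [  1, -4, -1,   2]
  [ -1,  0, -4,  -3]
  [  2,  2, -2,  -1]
λ = -5: alg = 4, geom = 2

Step 1 — factor the characteristic polynomial to read off the algebraic multiplicities:
  χ_A(x) = (x + 5)^4

Step 2 — compute geometric multiplicities via the rank-nullity identity g(λ) = n − rank(A − λI):
  rank(A − (-5)·I) = 2, so dim ker(A − (-5)·I) = n − 2 = 2

Summary:
  λ = -5: algebraic multiplicity = 4, geometric multiplicity = 2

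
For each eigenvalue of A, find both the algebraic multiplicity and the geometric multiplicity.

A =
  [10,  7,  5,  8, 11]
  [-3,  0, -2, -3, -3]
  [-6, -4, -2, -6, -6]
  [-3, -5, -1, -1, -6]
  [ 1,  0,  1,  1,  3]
λ = 2: alg = 5, geom = 2

Step 1 — factor the characteristic polynomial to read off the algebraic multiplicities:
  χ_A(x) = (x - 2)^5

Step 2 — compute geometric multiplicities via the rank-nullity identity g(λ) = n − rank(A − λI):
  rank(A − (2)·I) = 3, so dim ker(A − (2)·I) = n − 3 = 2

Summary:
  λ = 2: algebraic multiplicity = 5, geometric multiplicity = 2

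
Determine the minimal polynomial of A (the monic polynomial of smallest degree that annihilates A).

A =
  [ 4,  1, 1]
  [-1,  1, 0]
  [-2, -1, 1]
x^3 - 6*x^2 + 12*x - 8

The characteristic polynomial is χ_A(x) = (x - 2)^3, so the eigenvalues are known. The minimal polynomial is
  m_A(x) = Π_λ (x − λ)^{k_λ}
where k_λ is the size of the *largest* Jordan block for λ (equivalently, the smallest k with (A − λI)^k v = 0 for every generalised eigenvector v of λ).

  λ = 2: largest Jordan block has size 3, contributing (x − 2)^3

So m_A(x) = (x - 2)^3 = x^3 - 6*x^2 + 12*x - 8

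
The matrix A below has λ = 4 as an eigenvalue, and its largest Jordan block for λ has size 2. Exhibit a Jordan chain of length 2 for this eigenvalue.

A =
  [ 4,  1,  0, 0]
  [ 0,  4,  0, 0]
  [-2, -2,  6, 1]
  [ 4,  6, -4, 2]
A Jordan chain for λ = 4 of length 2:
v_1 = (0, 0, -2, 4)ᵀ
v_2 = (1, 0, 0, 0)ᵀ

Let N = A − (4)·I. We want v_2 with N^2 v_2 = 0 but N^1 v_2 ≠ 0; then v_{j-1} := N · v_j for j = 2, …, 2.

Pick v_2 = (1, 0, 0, 0)ᵀ.
Then v_1 = N · v_2 = (0, 0, -2, 4)ᵀ.

Sanity check: (A − (4)·I) v_1 = (0, 0, 0, 0)ᵀ = 0. ✓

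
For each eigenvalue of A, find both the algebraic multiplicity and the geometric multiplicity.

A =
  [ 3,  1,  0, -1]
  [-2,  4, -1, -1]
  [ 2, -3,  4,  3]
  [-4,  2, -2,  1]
λ = 3: alg = 4, geom = 2

Step 1 — factor the characteristic polynomial to read off the algebraic multiplicities:
  χ_A(x) = (x - 3)^4

Step 2 — compute geometric multiplicities via the rank-nullity identity g(λ) = n − rank(A − λI):
  rank(A − (3)·I) = 2, so dim ker(A − (3)·I) = n − 2 = 2

Summary:
  λ = 3: algebraic multiplicity = 4, geometric multiplicity = 2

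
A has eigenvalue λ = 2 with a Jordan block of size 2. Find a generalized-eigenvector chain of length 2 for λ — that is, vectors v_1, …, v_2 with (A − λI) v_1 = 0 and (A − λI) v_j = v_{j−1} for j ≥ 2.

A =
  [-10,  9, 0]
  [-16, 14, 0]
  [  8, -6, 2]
A Jordan chain for λ = 2 of length 2:
v_1 = (-12, -16, 8)ᵀ
v_2 = (1, 0, 0)ᵀ

Let N = A − (2)·I. We want v_2 with N^2 v_2 = 0 but N^1 v_2 ≠ 0; then v_{j-1} := N · v_j for j = 2, …, 2.

Pick v_2 = (1, 0, 0)ᵀ.
Then v_1 = N · v_2 = (-12, -16, 8)ᵀ.

Sanity check: (A − (2)·I) v_1 = (0, 0, 0)ᵀ = 0. ✓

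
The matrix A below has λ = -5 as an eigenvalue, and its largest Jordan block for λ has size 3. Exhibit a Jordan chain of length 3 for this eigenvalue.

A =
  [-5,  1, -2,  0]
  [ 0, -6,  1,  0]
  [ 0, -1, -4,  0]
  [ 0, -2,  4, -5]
A Jordan chain for λ = -5 of length 3:
v_1 = (1, 0, 0, -2)ᵀ
v_2 = (1, -1, -1, -2)ᵀ
v_3 = (0, 1, 0, 0)ᵀ

Let N = A − (-5)·I. We want v_3 with N^3 v_3 = 0 but N^2 v_3 ≠ 0; then v_{j-1} := N · v_j for j = 3, …, 2.

Pick v_3 = (0, 1, 0, 0)ᵀ.
Then v_2 = N · v_3 = (1, -1, -1, -2)ᵀ.
Then v_1 = N · v_2 = (1, 0, 0, -2)ᵀ.

Sanity check: (A − (-5)·I) v_1 = (0, 0, 0, 0)ᵀ = 0. ✓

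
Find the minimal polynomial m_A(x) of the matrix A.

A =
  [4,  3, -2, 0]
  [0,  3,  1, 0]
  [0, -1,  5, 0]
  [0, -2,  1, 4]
x^3 - 12*x^2 + 48*x - 64

The characteristic polynomial is χ_A(x) = (x - 4)^4, so the eigenvalues are known. The minimal polynomial is
  m_A(x) = Π_λ (x − λ)^{k_λ}
where k_λ is the size of the *largest* Jordan block for λ (equivalently, the smallest k with (A − λI)^k v = 0 for every generalised eigenvector v of λ).

  λ = 4: largest Jordan block has size 3, contributing (x − 4)^3

So m_A(x) = (x - 4)^3 = x^3 - 12*x^2 + 48*x - 64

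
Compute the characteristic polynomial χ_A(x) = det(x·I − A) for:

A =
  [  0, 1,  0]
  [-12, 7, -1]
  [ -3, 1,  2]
x^3 - 9*x^2 + 27*x - 27

Expanding det(x·I − A) (e.g. by cofactor expansion or by noting that A is similar to its Jordan form J, which has the same characteristic polynomial as A) gives
  χ_A(x) = x^3 - 9*x^2 + 27*x - 27
which factors as (x - 3)^3. The eigenvalues (with algebraic multiplicities) are λ = 3 with multiplicity 3.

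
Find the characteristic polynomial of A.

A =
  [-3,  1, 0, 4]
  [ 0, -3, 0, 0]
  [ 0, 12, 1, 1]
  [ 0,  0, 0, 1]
x^4 + 4*x^3 - 2*x^2 - 12*x + 9

Expanding det(x·I − A) (e.g. by cofactor expansion or by noting that A is similar to its Jordan form J, which has the same characteristic polynomial as A) gives
  χ_A(x) = x^4 + 4*x^3 - 2*x^2 - 12*x + 9
which factors as (x - 1)^2*(x + 3)^2. The eigenvalues (with algebraic multiplicities) are λ = -3 with multiplicity 2, λ = 1 with multiplicity 2.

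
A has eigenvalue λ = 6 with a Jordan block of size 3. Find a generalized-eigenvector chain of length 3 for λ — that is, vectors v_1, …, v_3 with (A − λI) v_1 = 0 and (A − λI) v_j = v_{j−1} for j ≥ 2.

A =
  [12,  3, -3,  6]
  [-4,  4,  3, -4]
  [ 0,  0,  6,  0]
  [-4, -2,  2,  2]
A Jordan chain for λ = 6 of length 3:
v_1 = (3, -2, 0, -2)ᵀ
v_2 = (-3, 3, 0, 2)ᵀ
v_3 = (0, 0, 1, 0)ᵀ

Let N = A − (6)·I. We want v_3 with N^3 v_3 = 0 but N^2 v_3 ≠ 0; then v_{j-1} := N · v_j for j = 3, …, 2.

Pick v_3 = (0, 0, 1, 0)ᵀ.
Then v_2 = N · v_3 = (-3, 3, 0, 2)ᵀ.
Then v_1 = N · v_2 = (3, -2, 0, -2)ᵀ.

Sanity check: (A − (6)·I) v_1 = (0, 0, 0, 0)ᵀ = 0. ✓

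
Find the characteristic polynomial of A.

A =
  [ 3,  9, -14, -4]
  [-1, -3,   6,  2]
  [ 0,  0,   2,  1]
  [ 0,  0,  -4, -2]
x^4

Expanding det(x·I − A) (e.g. by cofactor expansion or by noting that A is similar to its Jordan form J, which has the same characteristic polynomial as A) gives
  χ_A(x) = x^4
which factors as x^4. The eigenvalues (with algebraic multiplicities) are λ = 0 with multiplicity 4.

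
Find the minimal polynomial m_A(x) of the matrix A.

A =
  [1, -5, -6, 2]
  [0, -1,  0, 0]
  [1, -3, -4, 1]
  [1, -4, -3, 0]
x^2 + 2*x + 1

The characteristic polynomial is χ_A(x) = (x + 1)^4, so the eigenvalues are known. The minimal polynomial is
  m_A(x) = Π_λ (x − λ)^{k_λ}
where k_λ is the size of the *largest* Jordan block for λ (equivalently, the smallest k with (A − λI)^k v = 0 for every generalised eigenvector v of λ).

  λ = -1: largest Jordan block has size 2, contributing (x + 1)^2

So m_A(x) = (x + 1)^2 = x^2 + 2*x + 1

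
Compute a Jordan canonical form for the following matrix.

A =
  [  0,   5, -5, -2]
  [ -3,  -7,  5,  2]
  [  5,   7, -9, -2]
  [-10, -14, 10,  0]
J_3(-4) ⊕ J_1(-4)

The characteristic polynomial is
  det(x·I − A) = x^4 + 16*x^3 + 96*x^2 + 256*x + 256 = (x + 4)^4

Eigenvalues and multiplicities (the geometric multiplicity of λ is n − rank(A − λI), which equals the number of Jordan blocks for λ):
  λ = -4: algebraic multiplicity = 4, geometric multiplicity = 2

Determining the block sizes for each eigenvalue:
  λ = -4: with am = 4 and gm = 2, the partition is not yet determined (e.g. several partitions of 4 into 2 parts exist). Let N = A − (-4)·I. Computing rank(N^1) = 2, rank(N^2) = 1, rank(N^3) = 0; the number of blocks of size ≥ j is rank(N^{j−1}) − rank(N^j), giving [2, 1, 1]. So we have 1 block(s) of size 3, 1 block(s) of size 1 → block sizes [3, 1]

Assembling the blocks gives a Jordan form
J =
  [-4,  1,  0,  0]
  [ 0, -4,  1,  0]
  [ 0,  0, -4,  0]
  [ 0,  0,  0, -4]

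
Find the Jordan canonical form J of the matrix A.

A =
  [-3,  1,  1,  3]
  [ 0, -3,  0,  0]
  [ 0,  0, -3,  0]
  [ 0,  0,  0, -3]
J_2(-3) ⊕ J_1(-3) ⊕ J_1(-3)

The characteristic polynomial is
  det(x·I − A) = x^4 + 12*x^3 + 54*x^2 + 108*x + 81 = (x + 3)^4

Eigenvalues and multiplicities (the geometric multiplicity of λ is n − rank(A − λI), which equals the number of Jordan blocks for λ):
  λ = -3: algebraic multiplicity = 4, geometric multiplicity = 3

Determining the block sizes for each eigenvalue:
  λ = -3: 3 blocks summing to 4 forces exactly one block of size 2 and the rest size 1 → block sizes [2, 1, 1]

Assembling the blocks gives a Jordan form
J =
  [-3,  1,  0,  0]
  [ 0, -3,  0,  0]
  [ 0,  0, -3,  0]
  [ 0,  0,  0, -3]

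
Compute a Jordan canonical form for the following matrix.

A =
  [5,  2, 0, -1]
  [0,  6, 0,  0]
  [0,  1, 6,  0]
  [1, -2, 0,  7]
J_2(6) ⊕ J_2(6)

The characteristic polynomial is
  det(x·I − A) = x^4 - 24*x^3 + 216*x^2 - 864*x + 1296 = (x - 6)^4

Eigenvalues and multiplicities (the geometric multiplicity of λ is n − rank(A − λI), which equals the number of Jordan blocks for λ):
  λ = 6: algebraic multiplicity = 4, geometric multiplicity = 2

Determining the block sizes for each eigenvalue:
  λ = 6: with am = 4 and gm = 2, the partition is not yet determined (e.g. several partitions of 4 into 2 parts exist). Let N = A − (6)·I. Computing rank(N^1) = 2, rank(N^2) = 0; the number of blocks of size ≥ j is rank(N^{j−1}) − rank(N^j), giving [2, 2]. So we have 2 block(s) of size 2 → block sizes [2, 2]

Assembling the blocks gives a Jordan form
J =
  [6, 1, 0, 0]
  [0, 6, 0, 0]
  [0, 0, 6, 1]
  [0, 0, 0, 6]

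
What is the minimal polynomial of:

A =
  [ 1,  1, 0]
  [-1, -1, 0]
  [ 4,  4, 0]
x^2

The characteristic polynomial is χ_A(x) = x^3, so the eigenvalues are known. The minimal polynomial is
  m_A(x) = Π_λ (x − λ)^{k_λ}
where k_λ is the size of the *largest* Jordan block for λ (equivalently, the smallest k with (A − λI)^k v = 0 for every generalised eigenvector v of λ).

  λ = 0: largest Jordan block has size 2, contributing (x − 0)^2

So m_A(x) = x^2 = x^2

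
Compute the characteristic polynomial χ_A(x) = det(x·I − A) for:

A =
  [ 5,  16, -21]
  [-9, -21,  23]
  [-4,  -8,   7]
x^3 + 9*x^2 + 27*x + 27

Expanding det(x·I − A) (e.g. by cofactor expansion or by noting that A is similar to its Jordan form J, which has the same characteristic polynomial as A) gives
  χ_A(x) = x^3 + 9*x^2 + 27*x + 27
which factors as (x + 3)^3. The eigenvalues (with algebraic multiplicities) are λ = -3 with multiplicity 3.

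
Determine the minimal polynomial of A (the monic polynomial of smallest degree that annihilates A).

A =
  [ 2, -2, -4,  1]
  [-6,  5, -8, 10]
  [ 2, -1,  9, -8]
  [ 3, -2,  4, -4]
x^4 - 12*x^3 + 46*x^2 - 60*x + 25

The characteristic polynomial is χ_A(x) = (x - 5)^2*(x - 1)^2, so the eigenvalues are known. The minimal polynomial is
  m_A(x) = Π_λ (x − λ)^{k_λ}
where k_λ is the size of the *largest* Jordan block for λ (equivalently, the smallest k with (A − λI)^k v = 0 for every generalised eigenvector v of λ).

  λ = 1: largest Jordan block has size 2, contributing (x − 1)^2
  λ = 5: largest Jordan block has size 2, contributing (x − 5)^2

So m_A(x) = (x - 5)^2*(x - 1)^2 = x^4 - 12*x^3 + 46*x^2 - 60*x + 25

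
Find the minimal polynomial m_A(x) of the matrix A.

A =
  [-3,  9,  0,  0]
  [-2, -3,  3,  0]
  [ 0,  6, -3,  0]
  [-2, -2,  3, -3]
x^3 + 9*x^2 + 27*x + 27

The characteristic polynomial is χ_A(x) = (x + 3)^4, so the eigenvalues are known. The minimal polynomial is
  m_A(x) = Π_λ (x − λ)^{k_λ}
where k_λ is the size of the *largest* Jordan block for λ (equivalently, the smallest k with (A − λI)^k v = 0 for every generalised eigenvector v of λ).

  λ = -3: largest Jordan block has size 3, contributing (x + 3)^3

So m_A(x) = (x + 3)^3 = x^3 + 9*x^2 + 27*x + 27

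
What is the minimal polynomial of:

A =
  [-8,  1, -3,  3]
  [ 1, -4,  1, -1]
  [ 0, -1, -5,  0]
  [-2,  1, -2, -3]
x^3 + 15*x^2 + 75*x + 125

The characteristic polynomial is χ_A(x) = (x + 5)^4, so the eigenvalues are known. The minimal polynomial is
  m_A(x) = Π_λ (x − λ)^{k_λ}
where k_λ is the size of the *largest* Jordan block for λ (equivalently, the smallest k with (A − λI)^k v = 0 for every generalised eigenvector v of λ).

  λ = -5: largest Jordan block has size 3, contributing (x + 5)^3

So m_A(x) = (x + 5)^3 = x^3 + 15*x^2 + 75*x + 125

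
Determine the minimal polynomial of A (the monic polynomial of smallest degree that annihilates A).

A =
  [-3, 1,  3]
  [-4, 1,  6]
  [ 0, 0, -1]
x^2 + 2*x + 1

The characteristic polynomial is χ_A(x) = (x + 1)^3, so the eigenvalues are known. The minimal polynomial is
  m_A(x) = Π_λ (x − λ)^{k_λ}
where k_λ is the size of the *largest* Jordan block for λ (equivalently, the smallest k with (A − λI)^k v = 0 for every generalised eigenvector v of λ).

  λ = -1: largest Jordan block has size 2, contributing (x + 1)^2

So m_A(x) = (x + 1)^2 = x^2 + 2*x + 1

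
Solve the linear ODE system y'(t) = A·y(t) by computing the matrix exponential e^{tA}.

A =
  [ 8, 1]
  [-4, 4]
e^{tA} =
  [2*t*exp(6*t) + exp(6*t), t*exp(6*t)]
  [-4*t*exp(6*t), -2*t*exp(6*t) + exp(6*t)]

Strategy: write A = P · J · P⁻¹ where J is a Jordan canonical form, so e^{tA} = P · e^{tJ} · P⁻¹, and e^{tJ} can be computed block-by-block.

A has Jordan form
J =
  [6, 1]
  [0, 6]
(up to reordering of blocks).

Per-block formulas:
  For a 2×2 Jordan block J_2(6): exp(t · J_2(6)) = e^(6t)·(I + t·N), where N is the 2×2 nilpotent shift.

After assembling e^{tJ} and conjugating by P, we get:

e^{tA} =
  [2*t*exp(6*t) + exp(6*t), t*exp(6*t)]
  [-4*t*exp(6*t), -2*t*exp(6*t) + exp(6*t)]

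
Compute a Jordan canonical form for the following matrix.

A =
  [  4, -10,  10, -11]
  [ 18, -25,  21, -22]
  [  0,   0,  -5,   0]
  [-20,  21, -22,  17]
J_3(-5) ⊕ J_1(6)

The characteristic polynomial is
  det(x·I − A) = x^4 + 9*x^3 - 15*x^2 - 325*x - 750 = (x - 6)*(x + 5)^3

Eigenvalues and multiplicities (the geometric multiplicity of λ is n − rank(A − λI), which equals the number of Jordan blocks for λ):
  λ = -5: algebraic multiplicity = 3, geometric multiplicity = 1
  λ = 6: algebraic multiplicity = 1, geometric multiplicity = 1

Determining the block sizes for each eigenvalue:
  λ = -5: one block (gm = 1), so the single block has size am = 3 → block sizes [3]
  λ = 6: one block (gm = 1), so the single block has size am = 1 → block sizes [1]

Assembling the blocks gives a Jordan form
J =
  [-5,  1,  0, 0]
  [ 0, -5,  1, 0]
  [ 0,  0, -5, 0]
  [ 0,  0,  0, 6]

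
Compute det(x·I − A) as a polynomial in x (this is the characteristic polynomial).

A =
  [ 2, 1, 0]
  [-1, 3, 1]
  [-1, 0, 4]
x^3 - 9*x^2 + 27*x - 27

Expanding det(x·I − A) (e.g. by cofactor expansion or by noting that A is similar to its Jordan form J, which has the same characteristic polynomial as A) gives
  χ_A(x) = x^3 - 9*x^2 + 27*x - 27
which factors as (x - 3)^3. The eigenvalues (with algebraic multiplicities) are λ = 3 with multiplicity 3.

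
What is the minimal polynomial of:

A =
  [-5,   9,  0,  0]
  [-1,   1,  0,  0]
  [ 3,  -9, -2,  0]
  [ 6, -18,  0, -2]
x^2 + 4*x + 4

The characteristic polynomial is χ_A(x) = (x + 2)^4, so the eigenvalues are known. The minimal polynomial is
  m_A(x) = Π_λ (x − λ)^{k_λ}
where k_λ is the size of the *largest* Jordan block for λ (equivalently, the smallest k with (A − λI)^k v = 0 for every generalised eigenvector v of λ).

  λ = -2: largest Jordan block has size 2, contributing (x + 2)^2

So m_A(x) = (x + 2)^2 = x^2 + 4*x + 4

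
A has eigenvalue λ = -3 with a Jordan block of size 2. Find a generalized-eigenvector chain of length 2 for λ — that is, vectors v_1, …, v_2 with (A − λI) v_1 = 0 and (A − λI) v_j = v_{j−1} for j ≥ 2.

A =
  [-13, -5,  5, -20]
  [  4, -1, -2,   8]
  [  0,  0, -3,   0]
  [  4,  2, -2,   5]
A Jordan chain for λ = -3 of length 2:
v_1 = (-10, 4, 0, 4)ᵀ
v_2 = (1, 0, 0, 0)ᵀ

Let N = A − (-3)·I. We want v_2 with N^2 v_2 = 0 but N^1 v_2 ≠ 0; then v_{j-1} := N · v_j for j = 2, …, 2.

Pick v_2 = (1, 0, 0, 0)ᵀ.
Then v_1 = N · v_2 = (-10, 4, 0, 4)ᵀ.

Sanity check: (A − (-3)·I) v_1 = (0, 0, 0, 0)ᵀ = 0. ✓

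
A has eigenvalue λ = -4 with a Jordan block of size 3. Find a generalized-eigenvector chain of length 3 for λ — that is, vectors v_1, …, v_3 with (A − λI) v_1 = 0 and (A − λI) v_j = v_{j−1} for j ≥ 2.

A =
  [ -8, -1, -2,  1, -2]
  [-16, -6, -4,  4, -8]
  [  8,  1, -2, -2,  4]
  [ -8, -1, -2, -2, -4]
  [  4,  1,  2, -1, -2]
A Jordan chain for λ = -4 of length 3:
v_1 = (1, 4, -2, 2, -1)ᵀ
v_2 = (-1, -2, 1, -1, 1)ᵀ
v_3 = (0, 1, 0, 0, 0)ᵀ

Let N = A − (-4)·I. We want v_3 with N^3 v_3 = 0 but N^2 v_3 ≠ 0; then v_{j-1} := N · v_j for j = 3, …, 2.

Pick v_3 = (0, 1, 0, 0, 0)ᵀ.
Then v_2 = N · v_3 = (-1, -2, 1, -1, 1)ᵀ.
Then v_1 = N · v_2 = (1, 4, -2, 2, -1)ᵀ.

Sanity check: (A − (-4)·I) v_1 = (0, 0, 0, 0, 0)ᵀ = 0. ✓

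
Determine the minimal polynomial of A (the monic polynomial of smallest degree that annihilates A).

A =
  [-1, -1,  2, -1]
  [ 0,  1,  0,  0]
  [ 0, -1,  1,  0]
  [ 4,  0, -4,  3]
x^2 - 2*x + 1

The characteristic polynomial is χ_A(x) = (x - 1)^4, so the eigenvalues are known. The minimal polynomial is
  m_A(x) = Π_λ (x − λ)^{k_λ}
where k_λ is the size of the *largest* Jordan block for λ (equivalently, the smallest k with (A − λI)^k v = 0 for every generalised eigenvector v of λ).

  λ = 1: largest Jordan block has size 2, contributing (x − 1)^2

So m_A(x) = (x - 1)^2 = x^2 - 2*x + 1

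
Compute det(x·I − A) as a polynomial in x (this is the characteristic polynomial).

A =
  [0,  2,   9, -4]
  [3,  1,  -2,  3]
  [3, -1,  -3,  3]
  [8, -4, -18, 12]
x^4 - 10*x^3 + 36*x^2 - 56*x + 32

Expanding det(x·I − A) (e.g. by cofactor expansion or by noting that A is similar to its Jordan form J, which has the same characteristic polynomial as A) gives
  χ_A(x) = x^4 - 10*x^3 + 36*x^2 - 56*x + 32
which factors as (x - 4)*(x - 2)^3. The eigenvalues (with algebraic multiplicities) are λ = 2 with multiplicity 3, λ = 4 with multiplicity 1.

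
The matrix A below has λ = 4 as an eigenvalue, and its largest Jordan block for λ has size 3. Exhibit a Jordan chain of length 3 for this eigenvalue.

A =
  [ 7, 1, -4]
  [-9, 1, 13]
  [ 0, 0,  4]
A Jordan chain for λ = 4 of length 3:
v_1 = (1, -3, 0)ᵀ
v_2 = (-4, 13, 0)ᵀ
v_3 = (0, 0, 1)ᵀ

Let N = A − (4)·I. We want v_3 with N^3 v_3 = 0 but N^2 v_3 ≠ 0; then v_{j-1} := N · v_j for j = 3, …, 2.

Pick v_3 = (0, 0, 1)ᵀ.
Then v_2 = N · v_3 = (-4, 13, 0)ᵀ.
Then v_1 = N · v_2 = (1, -3, 0)ᵀ.

Sanity check: (A − (4)·I) v_1 = (0, 0, 0)ᵀ = 0. ✓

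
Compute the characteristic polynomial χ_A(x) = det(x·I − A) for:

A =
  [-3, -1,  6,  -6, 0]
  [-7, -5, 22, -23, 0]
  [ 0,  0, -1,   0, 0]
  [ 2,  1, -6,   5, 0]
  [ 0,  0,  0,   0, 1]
x^5 + 3*x^4 + 2*x^3 - 2*x^2 - 3*x - 1

Expanding det(x·I − A) (e.g. by cofactor expansion or by noting that A is similar to its Jordan form J, which has the same characteristic polynomial as A) gives
  χ_A(x) = x^5 + 3*x^4 + 2*x^3 - 2*x^2 - 3*x - 1
which factors as (x - 1)*(x + 1)^4. The eigenvalues (with algebraic multiplicities) are λ = -1 with multiplicity 4, λ = 1 with multiplicity 1.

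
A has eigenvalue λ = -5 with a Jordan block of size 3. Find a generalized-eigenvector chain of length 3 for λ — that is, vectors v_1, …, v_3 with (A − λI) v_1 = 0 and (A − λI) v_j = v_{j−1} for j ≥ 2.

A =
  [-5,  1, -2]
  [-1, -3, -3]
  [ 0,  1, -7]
A Jordan chain for λ = -5 of length 3:
v_1 = (-1, -2, -1)ᵀ
v_2 = (0, -1, 0)ᵀ
v_3 = (1, 0, 0)ᵀ

Let N = A − (-5)·I. We want v_3 with N^3 v_3 = 0 but N^2 v_3 ≠ 0; then v_{j-1} := N · v_j for j = 3, …, 2.

Pick v_3 = (1, 0, 0)ᵀ.
Then v_2 = N · v_3 = (0, -1, 0)ᵀ.
Then v_1 = N · v_2 = (-1, -2, -1)ᵀ.

Sanity check: (A − (-5)·I) v_1 = (0, 0, 0)ᵀ = 0. ✓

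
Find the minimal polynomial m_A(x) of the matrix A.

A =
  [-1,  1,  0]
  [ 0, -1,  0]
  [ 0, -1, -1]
x^2 + 2*x + 1

The characteristic polynomial is χ_A(x) = (x + 1)^3, so the eigenvalues are known. The minimal polynomial is
  m_A(x) = Π_λ (x − λ)^{k_λ}
where k_λ is the size of the *largest* Jordan block for λ (equivalently, the smallest k with (A − λI)^k v = 0 for every generalised eigenvector v of λ).

  λ = -1: largest Jordan block has size 2, contributing (x + 1)^2

So m_A(x) = (x + 1)^2 = x^2 + 2*x + 1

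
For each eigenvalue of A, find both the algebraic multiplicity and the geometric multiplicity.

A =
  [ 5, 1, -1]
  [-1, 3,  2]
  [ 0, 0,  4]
λ = 4: alg = 3, geom = 1

Step 1 — factor the characteristic polynomial to read off the algebraic multiplicities:
  χ_A(x) = (x - 4)^3

Step 2 — compute geometric multiplicities via the rank-nullity identity g(λ) = n − rank(A − λI):
  rank(A − (4)·I) = 2, so dim ker(A − (4)·I) = n − 2 = 1

Summary:
  λ = 4: algebraic multiplicity = 3, geometric multiplicity = 1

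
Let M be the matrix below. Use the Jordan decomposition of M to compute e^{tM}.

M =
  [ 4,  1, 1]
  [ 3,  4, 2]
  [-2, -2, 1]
e^{tM} =
  [t^2*exp(3*t) + t*exp(3*t) + exp(3*t), t*exp(3*t), t^2*exp(3*t)/2 + t*exp(3*t)]
  [t^2*exp(3*t) + 3*t*exp(3*t), t*exp(3*t) + exp(3*t), t^2*exp(3*t)/2 + 2*t*exp(3*t)]
  [-2*t^2*exp(3*t) - 2*t*exp(3*t), -2*t*exp(3*t), -t^2*exp(3*t) - 2*t*exp(3*t) + exp(3*t)]

Strategy: write M = P · J · P⁻¹ where J is a Jordan canonical form, so e^{tM} = P · e^{tJ} · P⁻¹, and e^{tJ} can be computed block-by-block.

M has Jordan form
J =
  [3, 1, 0]
  [0, 3, 1]
  [0, 0, 3]
(up to reordering of blocks).

Per-block formulas:
  For a 3×3 Jordan block J_3(3): exp(t · J_3(3)) = e^(3t)·(I + t·N + (t^2/2)·N^2), where N is the 3×3 nilpotent shift.

After assembling e^{tJ} and conjugating by P, we get:

e^{tM} =
  [t^2*exp(3*t) + t*exp(3*t) + exp(3*t), t*exp(3*t), t^2*exp(3*t)/2 + t*exp(3*t)]
  [t^2*exp(3*t) + 3*t*exp(3*t), t*exp(3*t) + exp(3*t), t^2*exp(3*t)/2 + 2*t*exp(3*t)]
  [-2*t^2*exp(3*t) - 2*t*exp(3*t), -2*t*exp(3*t), -t^2*exp(3*t) - 2*t*exp(3*t) + exp(3*t)]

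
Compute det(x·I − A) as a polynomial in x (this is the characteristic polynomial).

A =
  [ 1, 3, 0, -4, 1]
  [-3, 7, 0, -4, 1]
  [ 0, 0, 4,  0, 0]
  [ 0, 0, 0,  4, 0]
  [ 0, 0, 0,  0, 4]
x^5 - 20*x^4 + 160*x^3 - 640*x^2 + 1280*x - 1024

Expanding det(x·I − A) (e.g. by cofactor expansion or by noting that A is similar to its Jordan form J, which has the same characteristic polynomial as A) gives
  χ_A(x) = x^5 - 20*x^4 + 160*x^3 - 640*x^2 + 1280*x - 1024
which factors as (x - 4)^5. The eigenvalues (with algebraic multiplicities) are λ = 4 with multiplicity 5.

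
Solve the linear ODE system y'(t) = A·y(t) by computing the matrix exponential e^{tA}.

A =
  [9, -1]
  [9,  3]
e^{tA} =
  [3*t*exp(6*t) + exp(6*t), -t*exp(6*t)]
  [9*t*exp(6*t), -3*t*exp(6*t) + exp(6*t)]

Strategy: write A = P · J · P⁻¹ where J is a Jordan canonical form, so e^{tA} = P · e^{tJ} · P⁻¹, and e^{tJ} can be computed block-by-block.

A has Jordan form
J =
  [6, 1]
  [0, 6]
(up to reordering of blocks).

Per-block formulas:
  For a 2×2 Jordan block J_2(6): exp(t · J_2(6)) = e^(6t)·(I + t·N), where N is the 2×2 nilpotent shift.

After assembling e^{tJ} and conjugating by P, we get:

e^{tA} =
  [3*t*exp(6*t) + exp(6*t), -t*exp(6*t)]
  [9*t*exp(6*t), -3*t*exp(6*t) + exp(6*t)]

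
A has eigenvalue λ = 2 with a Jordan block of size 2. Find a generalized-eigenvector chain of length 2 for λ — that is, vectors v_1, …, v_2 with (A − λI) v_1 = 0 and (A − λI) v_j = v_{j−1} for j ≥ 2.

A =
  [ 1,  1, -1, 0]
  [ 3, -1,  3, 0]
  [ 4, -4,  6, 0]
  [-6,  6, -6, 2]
A Jordan chain for λ = 2 of length 2:
v_1 = (-1, 3, 4, -6)ᵀ
v_2 = (1, 0, 0, 0)ᵀ

Let N = A − (2)·I. We want v_2 with N^2 v_2 = 0 but N^1 v_2 ≠ 0; then v_{j-1} := N · v_j for j = 2, …, 2.

Pick v_2 = (1, 0, 0, 0)ᵀ.
Then v_1 = N · v_2 = (-1, 3, 4, -6)ᵀ.

Sanity check: (A − (2)·I) v_1 = (0, 0, 0, 0)ᵀ = 0. ✓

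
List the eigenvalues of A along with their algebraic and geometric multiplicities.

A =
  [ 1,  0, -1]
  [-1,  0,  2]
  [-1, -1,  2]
λ = 1: alg = 3, geom = 1

Step 1 — factor the characteristic polynomial to read off the algebraic multiplicities:
  χ_A(x) = (x - 1)^3

Step 2 — compute geometric multiplicities via the rank-nullity identity g(λ) = n − rank(A − λI):
  rank(A − (1)·I) = 2, so dim ker(A − (1)·I) = n − 2 = 1

Summary:
  λ = 1: algebraic multiplicity = 3, geometric multiplicity = 1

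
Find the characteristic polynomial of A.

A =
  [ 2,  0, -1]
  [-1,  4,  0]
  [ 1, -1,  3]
x^3 - 9*x^2 + 27*x - 27

Expanding det(x·I − A) (e.g. by cofactor expansion or by noting that A is similar to its Jordan form J, which has the same characteristic polynomial as A) gives
  χ_A(x) = x^3 - 9*x^2 + 27*x - 27
which factors as (x - 3)^3. The eigenvalues (with algebraic multiplicities) are λ = 3 with multiplicity 3.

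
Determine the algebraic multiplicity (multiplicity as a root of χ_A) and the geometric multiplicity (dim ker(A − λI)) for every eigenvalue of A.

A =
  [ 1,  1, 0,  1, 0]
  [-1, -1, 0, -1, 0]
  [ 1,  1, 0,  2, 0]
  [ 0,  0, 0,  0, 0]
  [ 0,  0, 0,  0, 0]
λ = 0: alg = 5, geom = 3

Step 1 — factor the characteristic polynomial to read off the algebraic multiplicities:
  χ_A(x) = x^5

Step 2 — compute geometric multiplicities via the rank-nullity identity g(λ) = n − rank(A − λI):
  rank(A − (0)·I) = 2, so dim ker(A − (0)·I) = n − 2 = 3

Summary:
  λ = 0: algebraic multiplicity = 5, geometric multiplicity = 3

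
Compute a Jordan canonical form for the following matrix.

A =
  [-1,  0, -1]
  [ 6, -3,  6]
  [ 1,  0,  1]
J_1(-3) ⊕ J_2(0)

The characteristic polynomial is
  det(x·I − A) = x^3 + 3*x^2 = x^2*(x + 3)

Eigenvalues and multiplicities (the geometric multiplicity of λ is n − rank(A − λI), which equals the number of Jordan blocks for λ):
  λ = -3: algebraic multiplicity = 1, geometric multiplicity = 1
  λ = 0: algebraic multiplicity = 2, geometric multiplicity = 1

Determining the block sizes for each eigenvalue:
  λ = -3: one block (gm = 1), so the single block has size am = 1 → block sizes [1]
  λ = 0: one block (gm = 1), so the single block has size am = 2 → block sizes [2]

Assembling the blocks gives a Jordan form
J =
  [-3, 0, 0]
  [ 0, 0, 1]
  [ 0, 0, 0]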